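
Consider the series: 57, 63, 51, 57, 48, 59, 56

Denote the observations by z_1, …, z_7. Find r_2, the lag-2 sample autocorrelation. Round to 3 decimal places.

Mean z̄ = (57 + 63 + 51 + 57 + 48 + 59 + 56)/7 = 55.8571
Deviations from mean: 1.1429, 7.1429, -4.8571, 1.1429, -7.8571, 3.1429, 0.1429
Numerator Σ_{t=1}^{5}(z_t−z̄)(z_{t+2}−z̄) = 43.2449
Denominator Σ(z_t−z̄)² = 148.8571
r_2 = 43.2449 / 148.8571 = 0.291

0.291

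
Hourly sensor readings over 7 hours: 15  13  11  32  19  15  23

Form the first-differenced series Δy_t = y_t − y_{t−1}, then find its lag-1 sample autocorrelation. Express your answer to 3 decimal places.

-0.430

First differences Δy: -2, -2, 21, -13, -4, 8
Mean of differences = 1.3333
Numerator Σ(Δy_t−Δȳ)(Δy_{t+1}−Δȳ) = -295.4444
Denominator Σ(Δy_t−Δȳ)² = 687.3333
r_1(Δy) = -295.4444 / 687.3333 = -0.430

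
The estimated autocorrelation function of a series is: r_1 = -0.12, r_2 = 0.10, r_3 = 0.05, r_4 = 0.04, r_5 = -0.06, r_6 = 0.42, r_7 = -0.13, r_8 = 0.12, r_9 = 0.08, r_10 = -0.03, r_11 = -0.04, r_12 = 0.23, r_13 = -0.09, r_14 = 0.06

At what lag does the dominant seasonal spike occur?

The largest autocorrelation is r_6 = 0.42, with a weaker echo at lag 12 (0.23); the remaining lags stay at or below 0.12.
The dominant spike at lag 6 indicates a seasonal period of 6.

6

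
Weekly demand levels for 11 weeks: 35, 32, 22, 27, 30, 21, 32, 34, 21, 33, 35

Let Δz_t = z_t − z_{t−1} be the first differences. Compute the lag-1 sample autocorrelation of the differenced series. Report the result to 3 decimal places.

First differences Δz: -3, -10, 5, 3, -9, 11, 2, -13, 12, 2
Mean of differences = 0.0000
Numerator Σ(Δz_t−Δz̄)(Δz_{t+1}−Δz̄) = -267.0000
Denominator Σ(Δz_t−Δz̄)² = 666.0000
r_1(Δz) = -267.0000 / 666.0000 = -0.401

-0.401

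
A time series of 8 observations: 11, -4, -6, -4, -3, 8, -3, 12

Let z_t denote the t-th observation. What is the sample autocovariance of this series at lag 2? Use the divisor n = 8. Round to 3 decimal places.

5.512

Mean z̄ = (11 − 4 − 6 − 4 − 3 + 8 − 3 + 12)/8 = 1.3750
Σ_{t=1}^{6}(z_t−z̄)(z_{t+2}−z̄) = 44.0938
γ_2 = 44.0938 / 8 = 5.512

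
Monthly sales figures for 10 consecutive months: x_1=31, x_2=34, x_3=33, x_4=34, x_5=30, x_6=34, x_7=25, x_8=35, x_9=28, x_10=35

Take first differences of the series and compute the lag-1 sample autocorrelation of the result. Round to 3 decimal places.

-0.832

First differences Δx: 3, -1, 1, -4, 4, -9, 10, -7, 7
Mean of differences = 0.4444
Numerator Σ(Δx_t−Δx̄)(Δx_{t+1}−Δx̄) = -266.5309
Denominator Σ(Δx_t−Δx̄)² = 320.2222
r_1(Δx) = -266.5309 / 320.2222 = -0.832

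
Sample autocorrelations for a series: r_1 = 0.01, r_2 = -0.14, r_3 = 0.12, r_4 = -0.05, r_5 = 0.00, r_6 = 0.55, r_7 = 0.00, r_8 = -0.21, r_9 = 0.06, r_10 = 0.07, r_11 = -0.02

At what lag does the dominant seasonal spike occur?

6

The largest autocorrelation is r_6 = 0.55; the remaining lags stay at or below 0.12.
The dominant spike at lag 6 indicates a seasonal period of 6.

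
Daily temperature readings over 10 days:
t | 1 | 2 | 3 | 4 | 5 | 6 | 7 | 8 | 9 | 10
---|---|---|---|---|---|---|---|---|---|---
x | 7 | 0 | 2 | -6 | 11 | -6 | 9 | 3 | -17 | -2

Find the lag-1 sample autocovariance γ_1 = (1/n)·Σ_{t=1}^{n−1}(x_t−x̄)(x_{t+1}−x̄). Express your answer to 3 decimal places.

-18.761

Mean x̄ = (7 + 0 + 2 − 6 + 11 − 6 + 9 + 3 − 17 − 2)/10 = 0.1000
Σ_{t=1}^{9}(x_t−x̄)(x_{t+1}−x̄) = -187.6100
γ_1 = -187.6100 / 10 = -18.761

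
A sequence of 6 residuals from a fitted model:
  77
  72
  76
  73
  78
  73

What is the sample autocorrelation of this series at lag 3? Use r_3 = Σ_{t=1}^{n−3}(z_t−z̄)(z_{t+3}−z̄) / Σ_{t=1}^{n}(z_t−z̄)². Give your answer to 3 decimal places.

-0.489

Mean z̄ = (77 + 72 + 76 + 73 + 78 + 73)/6 = 74.8333
Deviations from mean: 2.1667, -2.8333, 1.1667, -1.8333, 3.1667, -1.8333
Σ(z_t−z̄)(z_{t+3}−z̄) = (-3.9722) + (-8.9722) + (-2.1389) = -15.0833
Denominator Σ(z_t−z̄)² = 30.8333
r_3 = -15.0833 / 30.8333 = -0.489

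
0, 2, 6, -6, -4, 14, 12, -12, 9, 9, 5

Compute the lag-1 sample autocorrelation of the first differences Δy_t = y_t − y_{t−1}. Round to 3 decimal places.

-0.343

First differences Δy: 2, 4, -12, 2, 18, -2, -24, 21, 0, -4
Mean of differences = 0.5000
Numerator Σ(Δy_t−Δȳ)(Δy_{t+1}−Δȳ) = -523.7500
Denominator Σ(Δy_t−Δȳ)² = 1526.5000
r_1(Δy) = -523.7500 / 1526.5000 = -0.343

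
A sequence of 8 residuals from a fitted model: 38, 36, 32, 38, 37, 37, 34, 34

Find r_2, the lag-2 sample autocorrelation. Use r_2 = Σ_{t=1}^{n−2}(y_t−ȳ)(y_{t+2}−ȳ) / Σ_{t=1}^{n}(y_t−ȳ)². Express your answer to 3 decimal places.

-0.422

Mean ȳ = (38 + 36 + 32 + 38 + 37 + 37 + 34 + 34)/8 = 35.7500
Numerator Σ_{t=1}^{6}(y_t−ȳ)(y_{t+2}−ȳ) = -14.1250
Denominator Σ(y_t−ȳ)² = 33.5000
r_2 = -14.1250 / 33.5000 = -0.422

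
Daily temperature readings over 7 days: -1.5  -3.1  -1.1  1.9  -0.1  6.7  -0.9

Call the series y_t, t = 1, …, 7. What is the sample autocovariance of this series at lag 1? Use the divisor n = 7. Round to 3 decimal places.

-0.309

Mean ȳ = (-1.5 − 3.1 − 1.1 + 1.9 − 0.1 + 6.7 − 0.9)/7 = 0.2714
Σ_{t=1}^{6}(y_t−ȳ)(y_{t+1}−ȳ) = -2.1608
γ_1 = -2.1608 / 7 = -0.309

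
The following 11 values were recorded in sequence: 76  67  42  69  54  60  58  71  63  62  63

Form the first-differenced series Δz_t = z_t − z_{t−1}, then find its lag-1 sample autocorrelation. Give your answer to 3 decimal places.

-0.567

First differences Δz: -9, -25, 27, -15, 6, -2, 13, -8, -1, 1
Mean of differences = -1.3000
Numerator Σ(Δz_t−Δz̄)(Δz_{t+1}−Δz̄) = -1088.1900
Denominator Σ(Δz_t−Δz̄)² = 1918.1000
r_1(Δz) = -1088.1900 / 1918.1000 = -0.567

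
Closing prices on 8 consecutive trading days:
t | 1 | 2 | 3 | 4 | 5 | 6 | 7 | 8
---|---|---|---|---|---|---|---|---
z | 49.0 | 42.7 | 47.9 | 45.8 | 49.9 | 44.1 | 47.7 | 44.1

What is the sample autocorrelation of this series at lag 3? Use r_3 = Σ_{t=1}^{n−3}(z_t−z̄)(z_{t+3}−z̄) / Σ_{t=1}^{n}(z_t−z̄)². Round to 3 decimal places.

Mean z̄ = (49.0 + 42.7 + 47.9 + 45.8 + 49.9 + 44.1 + 47.7 + 44.1)/8 = 46.4000
Deviations from mean: 2.6000, -3.7000, 1.5000, -0.6000, 3.5000, -2.3000, 1.3000, -2.3000
Σ(z_t−z̄)(z_{t+3}−z̄) = (-1.5600) + (-12.9500) + (-3.4500) + (-0.7800) + (-8.0500) = -26.7900
Denominator Σ(z_t−z̄)² = 47.5800
r_3 = -26.7900 / 47.5800 = -0.563

-0.563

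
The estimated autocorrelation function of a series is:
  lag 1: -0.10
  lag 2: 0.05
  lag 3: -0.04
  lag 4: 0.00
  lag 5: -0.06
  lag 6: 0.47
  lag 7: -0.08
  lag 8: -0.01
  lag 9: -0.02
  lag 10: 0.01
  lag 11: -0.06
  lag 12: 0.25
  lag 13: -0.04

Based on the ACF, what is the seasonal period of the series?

6

The largest autocorrelation is r_6 = 0.47, with a weaker echo at lag 12 (0.25); the remaining lags stay at or below 0.05.
The dominant spike at lag 6 indicates a seasonal period of 6.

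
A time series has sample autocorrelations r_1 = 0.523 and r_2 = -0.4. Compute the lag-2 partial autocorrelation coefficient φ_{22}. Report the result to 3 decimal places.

-0.927

φ_{22} = (r_2 − r_1²) / (1 − r_1²)
r_1² = (0.523)² = 0.273529
Numerator = -0.4 − 0.2735 = -0.6735; denominator = 1 − 0.2735 = 0.7265
φ_{22} = -0.6735 / 0.7265 = -0.927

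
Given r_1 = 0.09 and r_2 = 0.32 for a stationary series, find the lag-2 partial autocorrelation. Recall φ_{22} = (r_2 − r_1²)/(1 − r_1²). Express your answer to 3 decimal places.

φ_{22} = (r_2 − r_1²) / (1 − r_1²)
r_1² = (0.09)² = 0.0081
Numerator = 0.32 − 0.0081 = 0.3119; denominator = 1 − 0.0081 = 0.9919
φ_{22} = 0.3119 / 0.9919 = 0.314

0.314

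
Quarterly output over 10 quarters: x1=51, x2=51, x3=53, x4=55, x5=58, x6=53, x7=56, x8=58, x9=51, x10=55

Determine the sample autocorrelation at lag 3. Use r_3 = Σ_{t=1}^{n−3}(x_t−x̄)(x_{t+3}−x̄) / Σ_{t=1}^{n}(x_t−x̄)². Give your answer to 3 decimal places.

Mean x̄ = (51 + 51 + 53 + 55 + 58 + 53 + 56 + 58 + 51 + 55)/10 = 54.1000
Numerator Σ_{t=1}^{7}(x_t−x̄)(x_{t+3}−x̄) = 8.3700
Denominator Σ(x_t−x̄)² = 66.9000
r_3 = 8.3700 / 66.9000 = 0.125

0.125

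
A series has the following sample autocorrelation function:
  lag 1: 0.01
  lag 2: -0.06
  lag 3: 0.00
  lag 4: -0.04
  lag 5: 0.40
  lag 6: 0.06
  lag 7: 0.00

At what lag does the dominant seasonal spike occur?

The largest autocorrelation is r_5 = 0.40; the remaining lags stay at or below 0.06.
The dominant spike at lag 5 indicates a seasonal period of 5.

5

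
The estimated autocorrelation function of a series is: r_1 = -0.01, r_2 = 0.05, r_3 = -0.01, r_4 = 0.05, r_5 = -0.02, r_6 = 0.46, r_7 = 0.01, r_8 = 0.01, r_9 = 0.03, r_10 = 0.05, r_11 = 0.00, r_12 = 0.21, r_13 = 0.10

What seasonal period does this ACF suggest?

6

The largest autocorrelation is r_6 = 0.46, with a weaker echo at lag 12 (0.21); the remaining lags stay at or below 0.10.
The dominant spike at lag 6 indicates a seasonal period of 6.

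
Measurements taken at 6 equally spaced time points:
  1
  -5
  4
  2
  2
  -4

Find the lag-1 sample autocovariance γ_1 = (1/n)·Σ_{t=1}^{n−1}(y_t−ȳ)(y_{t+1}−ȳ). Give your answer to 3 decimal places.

Mean ȳ = (1 − 5 + 4 + 2 + 2 − 4)/6 = 0.0000
Σ_{t=1}^{5}(y_t−ȳ)(y_{t+1}−ȳ) = -21.0000
γ_1 = -21.0000 / 6 = -3.500

-3.500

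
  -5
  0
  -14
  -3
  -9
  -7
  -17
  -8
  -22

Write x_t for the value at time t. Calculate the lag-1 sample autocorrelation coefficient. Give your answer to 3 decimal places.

Mean x̄ = (-5 + 0 − 14 − 3 − 9 − 7 − 17 − 8 − 22)/9 = -9.4444
Numerator Σ_{t=1}^{8}(x_t−x̄)(x_{t+1}−x̄) = -73.9753
Denominator Σ(x_t−x̄)² = 394.2222
r_1 = -73.9753 / 394.2222 = -0.188

-0.188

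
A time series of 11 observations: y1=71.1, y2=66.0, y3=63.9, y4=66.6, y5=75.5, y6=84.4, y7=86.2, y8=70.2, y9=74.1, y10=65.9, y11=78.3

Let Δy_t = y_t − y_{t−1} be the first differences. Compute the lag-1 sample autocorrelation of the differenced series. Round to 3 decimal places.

-0.147

First differences Δy: -5.1, -2.1, 2.7, 8.9, 8.9, 1.8, -16.0, 3.9, -8.2, 12.4
Mean of differences = 0.7200
Numerator Σ(Δy_t−Δȳ)(Δy_{t+1}−Δȳ) = -101.0064
Denominator Σ(Δy_t−Δȳ)² = 686.3960
r_1(Δy) = -101.0064 / 686.3960 = -0.147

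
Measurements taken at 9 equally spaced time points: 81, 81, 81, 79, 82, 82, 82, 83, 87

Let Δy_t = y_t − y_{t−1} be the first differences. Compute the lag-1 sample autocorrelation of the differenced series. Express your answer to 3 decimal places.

First differences Δy: 0, 0, -2, 3, 0, 0, 1, 4
Mean of differences = 0.7500
Numerator Σ(Δy_t−Δȳ)(Δy_{t+1}−Δȳ) = -4.0625
Denominator Σ(Δy_t−Δȳ)² = 25.5000
r_1(Δy) = -4.0625 / 25.5000 = -0.159

-0.159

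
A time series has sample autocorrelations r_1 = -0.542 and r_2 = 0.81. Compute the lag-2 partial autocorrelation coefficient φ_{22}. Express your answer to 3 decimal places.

φ_{22} = (r_2 − r_1²) / (1 − r_1²)
r_1² = (-0.542)² = 0.293764
Numerator = 0.81 − 0.2938 = 0.5162; denominator = 1 − 0.2938 = 0.7062
φ_{22} = 0.5162 / 0.7062 = 0.731

0.731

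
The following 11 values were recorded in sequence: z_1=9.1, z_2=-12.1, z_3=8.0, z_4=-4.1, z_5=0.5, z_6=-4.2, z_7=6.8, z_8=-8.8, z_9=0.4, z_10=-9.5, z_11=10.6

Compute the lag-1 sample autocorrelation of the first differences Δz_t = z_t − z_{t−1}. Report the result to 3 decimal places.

First differences Δz: -21.2, 20.1, -12.1, 4.6, -4.7, 11.0, -15.6, 9.2, -9.9, 20.1
Mean of differences = 0.1500
Numerator Σ(Δz_t−Δz̄)(Δz_{t+1}−Δz̄) = -1403.9125
Denominator Σ(Δz_t−Δz̄)² = 1993.9050
r_1(Δz) = -1403.9125 / 1993.9050 = -0.704

-0.704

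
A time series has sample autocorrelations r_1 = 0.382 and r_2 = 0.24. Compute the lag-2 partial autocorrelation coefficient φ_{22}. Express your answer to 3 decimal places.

φ_{22} = (r_2 − r_1²) / (1 − r_1²)
r_1² = (0.382)² = 0.145924
Numerator = 0.24 − 0.1459 = 0.0941; denominator = 1 − 0.1459 = 0.8541
φ_{22} = 0.0941 / 0.8541 = 0.110

0.110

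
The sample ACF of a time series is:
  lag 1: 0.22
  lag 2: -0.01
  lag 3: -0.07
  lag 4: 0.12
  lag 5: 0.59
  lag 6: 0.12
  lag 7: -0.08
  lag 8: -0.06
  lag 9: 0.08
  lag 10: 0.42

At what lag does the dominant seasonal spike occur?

5

The largest autocorrelation is r_5 = 0.59, with a weaker echo at lag 10 (0.42); the remaining lags stay at or below 0.22.
The dominant spike at lag 5 indicates a seasonal period of 5.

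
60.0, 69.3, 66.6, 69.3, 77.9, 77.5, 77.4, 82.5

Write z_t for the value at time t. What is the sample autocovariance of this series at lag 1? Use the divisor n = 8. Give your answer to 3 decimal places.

20.099

Mean z̄ = (60.0 + 69.3 + 66.6 + 69.3 + 77.9 + 77.5 + 77.4 + 82.5)/8 = 72.5625
Deviations: -12.5625, -3.2625, -5.9625, -3.2625, 5.3375, 4.9375, 4.8375, 9.9375
Σ_{t=1}^{7}(z_t−z̄)(z_{t+1}−z̄) = 160.7886
γ_1 = 160.7886 / 8 = 20.099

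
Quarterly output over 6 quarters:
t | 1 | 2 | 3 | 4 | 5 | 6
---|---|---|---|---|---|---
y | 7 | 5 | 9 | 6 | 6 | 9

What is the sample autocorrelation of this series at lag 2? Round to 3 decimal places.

-0.143

Mean ȳ = (7 + 5 + 9 + 6 + 6 + 9)/6 = 7.0000
Deviations from mean: 0.0000, -2.0000, 2.0000, -1.0000, -1.0000, 2.0000
Numerator Σ_{t=1}^{4}(y_t−ȳ)(y_{t+2}−ȳ) = -2.0000
Denominator Σ(y_t−ȳ)² = 14.0000
r_2 = -2.0000 / 14.0000 = -0.143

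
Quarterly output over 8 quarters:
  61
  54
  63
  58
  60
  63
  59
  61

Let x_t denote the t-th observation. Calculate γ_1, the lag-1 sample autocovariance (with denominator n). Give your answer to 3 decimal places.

Mean x̄ = (61 + 54 + 63 + 58 + 60 + 63 + 59 + 61)/8 = 59.8750
Deviations: 1.1250, -5.8750, 3.1250, -1.8750, 0.1250, 3.1250, -0.8750, 1.1250
Σ_{t=1}^{7}(x_t−x̄)(x_{t+1}−x̄) = -34.3906
γ_1 = -34.3906 / 8 = -4.299

-4.299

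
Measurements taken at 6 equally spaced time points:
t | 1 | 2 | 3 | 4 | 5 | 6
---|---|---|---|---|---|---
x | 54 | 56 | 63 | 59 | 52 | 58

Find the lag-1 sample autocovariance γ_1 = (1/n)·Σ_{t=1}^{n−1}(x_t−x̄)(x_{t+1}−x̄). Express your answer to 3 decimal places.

-1.000

Mean x̄ = (54 + 56 + 63 + 59 + 52 + 58)/6 = 57.0000
Deviations: -3.0000, -1.0000, 6.0000, 2.0000, -5.0000, 1.0000
Σ_{t=1}^{5}(x_t−x̄)(x_{t+1}−x̄) = -6.0000
γ_1 = -6.0000 / 6 = -1.000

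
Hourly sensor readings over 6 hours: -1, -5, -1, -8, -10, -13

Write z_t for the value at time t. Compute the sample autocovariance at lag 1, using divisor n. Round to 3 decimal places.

5.981

Mean z̄ = (-1 − 5 − 1 − 8 − 10 − 13)/6 = -6.3333
Σ_{t=1}^{5}(z_t−z̄)(z_{t+1}−z̄) = 35.8889
γ_1 = 35.8889 / 6 = 5.981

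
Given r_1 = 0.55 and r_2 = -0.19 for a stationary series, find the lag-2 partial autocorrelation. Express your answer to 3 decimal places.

φ_{22} = (r_2 − r_1²) / (1 − r_1²)
r_1² = (0.55)² = 0.3025
Numerator = -0.19 − 0.3025 = -0.4925; denominator = 1 − 0.3025 = 0.6975
φ_{22} = -0.4925 / 0.6975 = -0.706

-0.706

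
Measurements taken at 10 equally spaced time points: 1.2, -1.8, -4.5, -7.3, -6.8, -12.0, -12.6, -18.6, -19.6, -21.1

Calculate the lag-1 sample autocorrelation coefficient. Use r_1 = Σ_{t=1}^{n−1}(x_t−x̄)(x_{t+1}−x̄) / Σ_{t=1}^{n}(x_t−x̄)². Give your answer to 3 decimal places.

Mean x̄ = (1.2 − 1.8 − 4.5 − 7.3 − 6.8 − 12.0 − 12.6 − 18.6 − 19.6 − 21.1)/10 = -10.3100
Numerator Σ_{t=1}^{9}(x_t−x̄)(x_{t+1}−x̄) = 369.6219
Denominator Σ(x_t−x̄)² = 539.5890
r_1 = 369.6219 / 539.5890 = 0.685

0.685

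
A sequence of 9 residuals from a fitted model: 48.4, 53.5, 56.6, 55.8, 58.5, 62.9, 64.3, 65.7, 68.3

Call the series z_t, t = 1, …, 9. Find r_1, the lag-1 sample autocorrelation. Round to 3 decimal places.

0.589

Mean z̄ = (48.4 + 53.5 + 56.6 + 55.8 + 58.5 + 62.9 + 64.3 + 65.7 + 68.3)/9 = 59.3333
Numerator Σ_{t=1}^{8}(z_t−z̄)(z_{t+1}−z̄) = 195.7756
Denominator Σ(z_t−z̄)² = 332.5400
r_1 = 195.7756 / 332.5400 = 0.589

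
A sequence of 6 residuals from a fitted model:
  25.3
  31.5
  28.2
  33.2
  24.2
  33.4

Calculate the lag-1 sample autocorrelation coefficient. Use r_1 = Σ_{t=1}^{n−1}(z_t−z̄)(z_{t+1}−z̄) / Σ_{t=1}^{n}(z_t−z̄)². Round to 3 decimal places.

Mean z̄ = (25.3 + 31.5 + 28.2 + 33.2 + 24.2 + 33.4)/6 = 29.3000
Σ(z_t−z̄)(z_{t+1}−z̄) = (-8.8000) + (-2.4200) + (-4.2900) + (-19.8900) + (-20.9100) = -56.3100
Denominator Σ(z_t−z̄)² = 80.0800
r_1 = -56.3100 / 80.0800 = -0.703

-0.703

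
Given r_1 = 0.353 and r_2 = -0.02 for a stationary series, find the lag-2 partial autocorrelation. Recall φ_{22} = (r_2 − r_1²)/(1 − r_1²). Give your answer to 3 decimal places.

φ_{22} = (r_2 − r_1²) / (1 − r_1²)
r_1² = (0.353)² = 0.124609
Numerator = -0.02 − 0.1246 = -0.1446; denominator = 1 − 0.1246 = 0.8754
φ_{22} = -0.1446 / 0.8754 = -0.165

-0.165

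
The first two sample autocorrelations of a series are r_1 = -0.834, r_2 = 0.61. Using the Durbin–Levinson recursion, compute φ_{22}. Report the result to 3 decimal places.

-0.281

φ_{22} = (r_2 − r_1²) / (1 − r_1²)
r_1² = (-0.834)² = 0.695556
Numerator = 0.61 − 0.6956 = -0.0856; denominator = 1 − 0.6956 = 0.3044
φ_{22} = -0.0856 / 0.3044 = -0.281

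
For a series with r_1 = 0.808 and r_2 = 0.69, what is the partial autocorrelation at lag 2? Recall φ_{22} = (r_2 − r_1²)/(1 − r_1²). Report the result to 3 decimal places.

0.107

φ_{22} = (r_2 − r_1²) / (1 − r_1²)
r_1² = (0.808)² = 0.652864
Numerator = 0.69 − 0.6529 = 0.0371; denominator = 1 − 0.6529 = 0.3471
φ_{22} = 0.0371 / 0.3471 = 0.107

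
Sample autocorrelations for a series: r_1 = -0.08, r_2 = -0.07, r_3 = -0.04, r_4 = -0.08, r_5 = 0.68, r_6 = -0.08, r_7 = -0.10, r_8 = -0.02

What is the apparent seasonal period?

5

The largest autocorrelation is r_5 = 0.68; the remaining lags stay at or below -0.02.
The dominant spike at lag 5 indicates a seasonal period of 5.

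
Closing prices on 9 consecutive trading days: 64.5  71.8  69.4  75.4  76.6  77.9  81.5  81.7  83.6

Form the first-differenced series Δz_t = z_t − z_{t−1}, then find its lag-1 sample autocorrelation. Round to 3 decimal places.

-0.675

First differences Δz: 7.3, -2.4, 6.0, 1.2, 1.3, 3.6, 0.2, 1.9
Mean of differences = 2.3875
Numerator Σ(Δz_t−Δz̄)(Δz_{t+1}−Δz̄) = -46.7164
Denominator Σ(Δz_t−Δz̄)² = 69.1888
r_1(Δz) = -46.7164 / 69.1888 = -0.675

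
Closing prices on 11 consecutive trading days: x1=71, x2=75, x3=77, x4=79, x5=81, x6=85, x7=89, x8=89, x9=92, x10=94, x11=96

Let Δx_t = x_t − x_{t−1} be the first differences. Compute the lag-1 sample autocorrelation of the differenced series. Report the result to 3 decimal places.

-0.259

First differences Δx: 4, 2, 2, 2, 4, 4, 0, 3, 2, 2
Mean of differences = 2.5000
Numerator Σ(Δx_t−Δx̄)(Δx_{t+1}−Δx̄) = -3.7500
Denominator Σ(Δx_t−Δx̄)² = 14.5000
r_1(Δx) = -3.7500 / 14.5000 = -0.259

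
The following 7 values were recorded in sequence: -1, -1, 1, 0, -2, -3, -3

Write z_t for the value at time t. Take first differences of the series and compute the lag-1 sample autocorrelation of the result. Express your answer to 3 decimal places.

First differences Δz: 0, 2, -1, -2, -1, 0
Mean of differences = -0.3333
Numerator Σ(Δz_t−Δz̄)(Δz_{t+1}−Δz̄) = 1.2222
Denominator Σ(Δz_t−Δz̄)² = 9.3333
r_1(Δz) = 1.2222 / 9.3333 = 0.131

0.131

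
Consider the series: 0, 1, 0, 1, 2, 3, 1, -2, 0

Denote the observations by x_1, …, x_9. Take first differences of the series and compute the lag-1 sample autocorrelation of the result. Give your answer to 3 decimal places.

-0.091

First differences Δx: 1, -1, 1, 1, 1, -2, -3, 2
Mean of differences = 0.0000
Numerator Σ(Δx_t−Δx̄)(Δx_{t+1}−Δx̄) = -2.0000
Denominator Σ(Δx_t−Δx̄)² = 22.0000
r_1(Δx) = -2.0000 / 22.0000 = -0.091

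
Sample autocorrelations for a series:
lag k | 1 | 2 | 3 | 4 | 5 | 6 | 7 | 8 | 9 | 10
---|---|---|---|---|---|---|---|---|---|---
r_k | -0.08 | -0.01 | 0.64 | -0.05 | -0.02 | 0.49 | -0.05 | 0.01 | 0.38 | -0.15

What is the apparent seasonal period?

3

The largest autocorrelation is r_3 = 0.64, with weaker echoes at lags 6 (0.49) and 9 (0.38); the remaining lags stay at or below 0.01.
The dominant spike at lag 3 indicates a seasonal period of 3.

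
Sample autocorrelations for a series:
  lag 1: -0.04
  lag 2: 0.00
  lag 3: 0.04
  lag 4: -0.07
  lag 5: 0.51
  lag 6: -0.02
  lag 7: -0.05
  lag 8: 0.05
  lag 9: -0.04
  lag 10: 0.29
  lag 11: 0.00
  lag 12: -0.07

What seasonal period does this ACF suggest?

5

The largest autocorrelation is r_5 = 0.51, with a weaker echo at lag 10 (0.29); the remaining lags stay at or below 0.05.
The dominant spike at lag 5 indicates a seasonal period of 5.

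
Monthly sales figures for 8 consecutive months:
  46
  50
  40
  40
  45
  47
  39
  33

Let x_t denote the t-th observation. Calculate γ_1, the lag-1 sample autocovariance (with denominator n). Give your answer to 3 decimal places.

4.531

Mean x̄ = (46 + 50 + 40 + 40 + 45 + 47 + 39 + 33)/8 = 42.5000
Deviations: 3.5000, 7.5000, -2.5000, -2.5000, 2.5000, 4.5000, -3.5000, -9.5000
Σ_{t=1}^{7}(x_t−x̄)(x_{t+1}−x̄) = 36.2500
γ_1 = 36.2500 / 8 = 4.531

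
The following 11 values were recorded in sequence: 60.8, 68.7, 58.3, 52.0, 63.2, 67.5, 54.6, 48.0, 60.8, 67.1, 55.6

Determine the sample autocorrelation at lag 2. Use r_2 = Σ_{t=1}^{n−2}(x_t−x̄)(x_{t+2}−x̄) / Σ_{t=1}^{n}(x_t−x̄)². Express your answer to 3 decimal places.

Mean x̄ = (60.8 + 68.7 + 58.3 + 52.0 + 63.2 + 67.5 + 54.6 + 48.0 + 60.8 + 67.1 + 55.6)/11 = 59.6909
Numerator Σ_{t=1}^{9}(x_t−x̄)(x_{t+2}−x̄) = -341.7329
Denominator Σ(x_t−x̄)² = 452.2291
r_2 = -341.7329 / 452.2291 = -0.756

-0.756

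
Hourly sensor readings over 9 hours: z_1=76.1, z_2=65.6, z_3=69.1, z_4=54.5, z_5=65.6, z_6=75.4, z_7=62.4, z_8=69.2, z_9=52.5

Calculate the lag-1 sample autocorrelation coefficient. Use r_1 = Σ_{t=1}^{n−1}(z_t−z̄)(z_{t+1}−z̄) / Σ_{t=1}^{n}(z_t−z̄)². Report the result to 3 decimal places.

-0.240

Mean z̄ = (76.1 + 65.6 + 69.1 + 54.5 + 65.6 + 75.4 + 62.4 + 69.2 + 52.5)/9 = 65.6000
Numerator Σ_{t=1}^{8}(z_t−z̄)(z_{t+1}−z̄) = -128.8900
Denominator Σ(z_t−z̄)² = 536.5600
r_1 = -128.8900 / 536.5600 = -0.240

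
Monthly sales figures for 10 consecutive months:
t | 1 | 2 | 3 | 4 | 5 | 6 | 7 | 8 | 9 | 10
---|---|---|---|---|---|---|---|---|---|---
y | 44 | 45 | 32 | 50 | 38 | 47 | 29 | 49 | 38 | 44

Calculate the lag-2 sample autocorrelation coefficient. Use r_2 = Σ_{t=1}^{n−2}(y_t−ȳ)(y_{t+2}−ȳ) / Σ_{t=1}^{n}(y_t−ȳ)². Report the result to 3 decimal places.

Mean ȳ = (44 + 45 + 32 + 50 + 38 + 47 + 29 + 49 + 38 + 44)/10 = 41.6000
Numerator Σ_{t=1}^{8}(y_t−ȳ)(y_{t+2}−ȳ) = 233.8800
Denominator Σ(y_t−ȳ)² = 454.4000
r_2 = 233.8800 / 454.4000 = 0.515

0.515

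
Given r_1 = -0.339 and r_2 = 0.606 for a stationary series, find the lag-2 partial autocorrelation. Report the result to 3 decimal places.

0.555

φ_{22} = (r_2 − r_1²) / (1 − r_1²)
r_1² = (-0.339)² = 0.114921
Numerator = 0.606 − 0.1149 = 0.4911; denominator = 1 − 0.1149 = 0.8851
φ_{22} = 0.4911 / 0.8851 = 0.555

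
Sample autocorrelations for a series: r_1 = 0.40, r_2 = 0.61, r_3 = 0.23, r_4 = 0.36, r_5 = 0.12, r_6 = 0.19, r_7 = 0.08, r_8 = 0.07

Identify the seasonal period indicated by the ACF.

2

The largest autocorrelation is r_2 = 0.61; the remaining lags stay at or below 0.40.
The dominant spike at lag 2 indicates a seasonal period of 2.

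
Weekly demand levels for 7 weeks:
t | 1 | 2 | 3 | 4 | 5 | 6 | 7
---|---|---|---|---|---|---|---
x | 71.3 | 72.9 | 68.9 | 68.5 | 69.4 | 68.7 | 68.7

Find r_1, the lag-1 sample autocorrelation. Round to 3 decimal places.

0.306

Mean x̄ = (71.3 + 72.9 + 68.9 + 68.5 + 69.4 + 68.7 + 68.7)/7 = 69.7714
Deviations from mean: 1.5286, 3.1286, -0.8714, -1.2714, -0.3714, -1.0714, -1.0714
Numerator Σ_{t=1}^{6}(x_t−x̄)(x_{t+1}−x̄) = 5.1820
Denominator Σ(x_t−x̄)² = 16.9343
r_1 = 5.1820 / 16.9343 = 0.306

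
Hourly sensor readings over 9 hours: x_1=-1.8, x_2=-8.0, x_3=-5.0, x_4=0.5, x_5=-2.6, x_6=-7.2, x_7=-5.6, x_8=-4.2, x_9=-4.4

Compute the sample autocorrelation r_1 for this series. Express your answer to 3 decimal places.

-0.054

Mean x̄ = (-1.8 − 8.0 − 5.0 + 0.5 − 2.6 − 7.2 − 5.6 − 4.2 − 4.4)/9 = -4.2556
Numerator Σ_{t=1}^{8}(x_t−x̄)(x_{t+1}−x̄) = -3.0731
Denominator Σ(x_t−x̄)² = 56.4622
r_1 = -3.0731 / 56.4622 = -0.054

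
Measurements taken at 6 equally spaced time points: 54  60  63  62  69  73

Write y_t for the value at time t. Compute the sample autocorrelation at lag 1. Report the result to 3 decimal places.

Mean ȳ = (54 + 60 + 63 + 62 + 69 + 73)/6 = 63.5000
Deviations from mean: -9.5000, -3.5000, -0.5000, -1.5000, 5.5000, 9.5000
Σ(y_t−ȳ)(y_{t+1}−ȳ) = (33.2500) + (1.7500) + (0.7500) + (-8.2500) + (52.2500) = 79.7500
Denominator Σ(y_t−ȳ)² = 225.5000
r_1 = 79.7500 / 225.5000 = 0.354

0.354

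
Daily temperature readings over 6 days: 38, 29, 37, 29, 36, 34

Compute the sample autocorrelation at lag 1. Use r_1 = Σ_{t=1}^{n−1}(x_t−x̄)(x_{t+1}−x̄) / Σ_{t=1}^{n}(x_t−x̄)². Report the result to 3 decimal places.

-0.772

Mean x̄ = (38 + 29 + 37 + 29 + 36 + 34)/6 = 33.8333
Σ(x_t−x̄)(x_{t+1}−x̄) = (-20.1389) + (-15.3056) + (-15.3056) + (-10.4722) + (0.3611) = -60.8611
Denominator Σ(x_t−x̄)² = 78.8333
r_1 = -60.8611 / 78.8333 = -0.772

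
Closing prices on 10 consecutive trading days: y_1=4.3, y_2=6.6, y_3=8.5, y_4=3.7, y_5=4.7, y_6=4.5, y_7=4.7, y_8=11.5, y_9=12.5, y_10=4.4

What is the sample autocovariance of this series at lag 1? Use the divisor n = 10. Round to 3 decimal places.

1.483

Mean ȳ = (4.3 + 6.6 + 8.5 + 3.7 + 4.7 + 4.5 + 4.7 + 11.5 + 12.5 + 4.4)/10 = 6.5400
Σ_{t=1}^{9}(y_t−ȳ)(y_{t+1}−ȳ) = 14.8304
γ_1 = 14.8304 / 10 = 1.483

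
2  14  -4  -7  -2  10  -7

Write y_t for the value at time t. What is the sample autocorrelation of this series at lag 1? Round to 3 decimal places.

Mean ȳ = (2 + 14 − 4 − 7 − 2 + 10 − 7)/7 = 0.8571
Deviations from mean: 1.1429, 13.1429, -4.8571, -7.8571, -2.8571, 9.1429, -7.8571
Σ(y_t−ȳ)(y_{t+1}−ȳ) = (15.0204) + (-63.8367) + (38.1633) + (22.4490) + (-26.1224) + (-71.8367) = -86.1633
Denominator Σ(y_t−ȳ)² = 412.8571
r_1 = -86.1633 / 412.8571 = -0.209

-0.209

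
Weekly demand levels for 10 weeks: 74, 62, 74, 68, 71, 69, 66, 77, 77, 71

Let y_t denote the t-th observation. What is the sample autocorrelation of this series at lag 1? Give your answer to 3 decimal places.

Mean ȳ = (74 + 62 + 74 + 68 + 71 + 69 + 66 + 77 + 77 + 71)/10 = 70.9000
Numerator Σ_{t=1}^{9}(y_t−ȳ)(y_{t+1}−ȳ) = -47.4100
Denominator Σ(y_t−ȳ)² = 208.9000
r_1 = -47.4100 / 208.9000 = -0.227

-0.227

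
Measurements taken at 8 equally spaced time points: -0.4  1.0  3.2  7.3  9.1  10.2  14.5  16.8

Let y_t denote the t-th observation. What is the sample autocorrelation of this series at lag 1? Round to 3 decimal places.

Mean ȳ = (-0.4 + 1.0 + 3.2 + 7.3 + 9.1 + 10.2 + 14.5 + 16.8)/8 = 7.7125
Deviations from mean: -8.1125, -6.7125, -4.5125, -0.4125, 1.3875, 2.4875, 6.7875, 9.0875
Numerator Σ_{t=1}^{7}(y_t−ȳ)(y_{t+1}−ȳ) = 168.0511
Denominator Σ(y_t−ȳ)² = 268.1688
r_1 = 168.0511 / 268.1688 = 0.627

0.627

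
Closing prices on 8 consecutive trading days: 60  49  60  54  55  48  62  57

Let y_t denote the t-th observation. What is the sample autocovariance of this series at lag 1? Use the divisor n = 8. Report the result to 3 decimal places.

Mean ȳ = (60 + 49 + 60 + 54 + 55 + 48 + 62 + 57)/8 = 55.6250
Deviations: 4.3750, -6.6250, 4.3750, -1.6250, -0.6250, -7.6250, 6.3750, 1.3750
Σ_{t=1}^{7}(y_t−ȳ)(y_{t+1}−ȳ) = -99.1406
γ_1 = -99.1406 / 8 = -12.393

-12.393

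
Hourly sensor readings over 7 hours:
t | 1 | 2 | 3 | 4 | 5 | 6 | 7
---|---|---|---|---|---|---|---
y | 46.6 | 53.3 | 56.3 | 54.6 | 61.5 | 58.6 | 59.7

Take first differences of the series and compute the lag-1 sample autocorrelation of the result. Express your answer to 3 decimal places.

First differences Δy: 6.7, 3.0, -1.7, 6.9, -2.9, 1.1
Mean of differences = 2.1833
Numerator Σ(Δy_t−Δȳ)(Δy_{t+1}−Δȳ) = -36.2686
Denominator Σ(Δy_t−Δȳ)² = 85.4083
r_1(Δy) = -36.2686 / 85.4083 = -0.425

-0.425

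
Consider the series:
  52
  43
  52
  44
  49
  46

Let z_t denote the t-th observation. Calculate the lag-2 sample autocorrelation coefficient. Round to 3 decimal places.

0.618

Mean z̄ = (52 + 43 + 52 + 44 + 49 + 46)/6 = 47.6667
Σ(z_t−z̄)(z_{t+2}−z̄) = (18.7778) + (17.1111) + (5.7778) + (6.1111) = 47.7778
Denominator Σ(z_t−z̄)² = 77.3333
r_2 = 47.7778 / 77.3333 = 0.618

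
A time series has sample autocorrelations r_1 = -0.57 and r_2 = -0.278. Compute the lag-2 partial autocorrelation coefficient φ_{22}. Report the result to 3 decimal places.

-0.893

φ_{22} = (r_2 − r_1²) / (1 − r_1²)
r_1² = (-0.57)² = 0.3249
Numerator = -0.278 − 0.3249 = -0.6029; denominator = 1 − 0.3249 = 0.6751
φ_{22} = -0.6029 / 0.6751 = -0.893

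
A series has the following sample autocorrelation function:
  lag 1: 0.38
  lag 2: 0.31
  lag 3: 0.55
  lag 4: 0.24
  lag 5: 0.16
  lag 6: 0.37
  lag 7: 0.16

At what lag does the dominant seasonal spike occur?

The largest autocorrelation is r_3 = 0.55; the remaining lags stay at or below 0.38. The elevated value at lag 1 (0.38), dropping to 0.31 at lag 2, reflects decaying short-term dependence rather than seasonality.
The dominant spike at lag 3 indicates a seasonal period of 3.

3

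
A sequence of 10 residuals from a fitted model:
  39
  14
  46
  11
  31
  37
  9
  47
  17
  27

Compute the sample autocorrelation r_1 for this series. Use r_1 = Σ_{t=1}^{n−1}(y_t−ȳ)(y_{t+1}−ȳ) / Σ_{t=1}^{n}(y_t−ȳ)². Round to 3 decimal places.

Mean ȳ = (39 + 14 + 46 + 11 + 31 + 37 + 9 + 47 + 17 + 27)/10 = 27.8000
Numerator Σ_{t=1}^{9}(y_t−ȳ)(y_{t+1}−ȳ) = -1468.4400
Denominator Σ(y_t−ȳ)² = 1863.6000
r_1 = -1468.4400 / 1863.6000 = -0.788

-0.788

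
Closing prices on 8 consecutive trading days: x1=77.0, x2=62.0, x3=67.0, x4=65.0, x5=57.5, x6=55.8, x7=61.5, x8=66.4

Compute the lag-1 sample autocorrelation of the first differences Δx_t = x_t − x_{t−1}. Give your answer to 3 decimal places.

First differences Δx: -15.0, 5.0, -2.0, -7.5, -1.7, 5.7, 4.9
Mean of differences = -1.5143
Numerator Σ(Δx_t−Δx̄)(Δx_{t+1}−Δx̄) = -42.0602
Denominator Σ(Δx_t−Δx̄)² = 353.5886
r_1(Δx) = -42.0602 / 353.5886 = -0.119

-0.119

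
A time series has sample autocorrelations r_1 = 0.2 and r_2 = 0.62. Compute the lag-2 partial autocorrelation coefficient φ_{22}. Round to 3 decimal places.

φ_{22} = (r_2 − r_1²) / (1 − r_1²)
r_1² = (0.2)² = 0.04
Numerator = 0.62 − 0.0400 = 0.5800; denominator = 1 − 0.0400 = 0.9600
φ_{22} = 0.5800 / 0.9600 = 0.604

0.604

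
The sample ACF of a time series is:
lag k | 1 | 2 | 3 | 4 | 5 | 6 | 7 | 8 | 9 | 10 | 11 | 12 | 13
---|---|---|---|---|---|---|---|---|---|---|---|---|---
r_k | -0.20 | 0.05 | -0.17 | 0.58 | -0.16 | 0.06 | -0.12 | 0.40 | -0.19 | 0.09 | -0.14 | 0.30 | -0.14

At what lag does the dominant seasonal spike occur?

The largest autocorrelation is r_4 = 0.58, with weaker echoes at lags 8 (0.40) and 12 (0.30); the remaining lags stay at or below 0.09.
The dominant spike at lag 4 indicates a seasonal period of 4.

4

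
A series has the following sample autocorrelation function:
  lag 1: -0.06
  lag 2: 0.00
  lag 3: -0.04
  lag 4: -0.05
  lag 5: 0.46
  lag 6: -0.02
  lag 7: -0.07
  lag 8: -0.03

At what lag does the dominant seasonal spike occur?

The largest autocorrelation is r_5 = 0.46; the remaining lags stay at or below 0.00.
The dominant spike at lag 5 indicates a seasonal period of 5.

5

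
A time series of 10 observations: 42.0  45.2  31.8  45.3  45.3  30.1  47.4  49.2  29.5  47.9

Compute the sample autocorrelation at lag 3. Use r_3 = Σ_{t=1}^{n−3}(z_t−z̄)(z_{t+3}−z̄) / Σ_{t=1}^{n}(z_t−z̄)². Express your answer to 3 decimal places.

Mean z̄ = (42.0 + 45.2 + 31.8 + 45.3 + 45.3 + 30.1 + 47.4 + 49.2 + 29.5 + 47.9)/10 = 41.3700
Σ(z_t−z̄)(z_{t+3}−z̄) = (2.4759) + (15.0519) + (107.8539) + (23.6979) + (30.7719) + (133.7749) + (39.3759) = 353.0023
Denominator Σ(z_t−z̄)² = 545.7610
r_3 = 353.0023 / 545.7610 = 0.647

0.647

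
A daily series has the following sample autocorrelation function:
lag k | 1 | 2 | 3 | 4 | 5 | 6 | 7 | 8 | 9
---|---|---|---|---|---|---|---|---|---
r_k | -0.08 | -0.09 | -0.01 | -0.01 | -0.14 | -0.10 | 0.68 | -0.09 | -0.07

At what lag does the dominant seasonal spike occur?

7

The largest autocorrelation is r_7 = 0.68; the remaining lags stay at or below -0.01.
The dominant spike at lag 7 indicates a seasonal period of 7.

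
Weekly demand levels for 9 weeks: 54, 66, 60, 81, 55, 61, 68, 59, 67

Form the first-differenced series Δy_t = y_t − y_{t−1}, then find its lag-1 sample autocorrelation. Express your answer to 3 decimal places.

-0.654

First differences Δy: 12, -6, 21, -26, 6, 7, -9, 8
Mean of differences = 1.6250
Numerator Σ(Δy_t−Δȳ)(Δy_{t+1}−Δȳ) = -984.2656
Denominator Σ(Δy_t−Δȳ)² = 1505.8750
r_1(Δy) = -984.2656 / 1505.8750 = -0.654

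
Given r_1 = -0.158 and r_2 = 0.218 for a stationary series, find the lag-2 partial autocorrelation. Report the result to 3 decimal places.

φ_{22} = (r_2 − r_1²) / (1 − r_1²)
r_1² = (-0.158)² = 0.024964
Numerator = 0.218 − 0.0250 = 0.1930; denominator = 1 − 0.0250 = 0.9750
φ_{22} = 0.1930 / 0.9750 = 0.198

0.198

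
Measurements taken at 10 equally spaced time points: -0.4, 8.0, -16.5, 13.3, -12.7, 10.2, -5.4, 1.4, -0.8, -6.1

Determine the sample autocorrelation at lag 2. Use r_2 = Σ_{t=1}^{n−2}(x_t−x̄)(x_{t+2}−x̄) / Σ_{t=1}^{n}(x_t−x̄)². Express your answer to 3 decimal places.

Mean x̄ = (-0.4 + 8.0 − 16.5 + 13.3 − 12.7 + 10.2 − 5.4 + 1.4 − 0.8 − 6.1)/10 = -0.9000
Numerator Σ_{t=1}^{8}(x_t−x̄)(x_{t+2}−x̄) = 526.5000
Denominator Σ(x_t−x̄)² = 839.5000
r_2 = 526.5000 / 839.5000 = 0.627

0.627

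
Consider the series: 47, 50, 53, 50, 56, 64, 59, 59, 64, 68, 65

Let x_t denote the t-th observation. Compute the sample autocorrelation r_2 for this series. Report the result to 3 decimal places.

Mean x̄ = (47 + 50 + 53 + 50 + 56 + 64 + 59 + 59 + 64 + 68 + 65)/11 = 57.7273
Numerator Σ_{t=1}^{9}(x_t−x̄)(x_{t+2}−x̄) = 142.5785
Denominator Σ(x_t−x̄)² = 500.1818
r_2 = 142.5785 / 500.1818 = 0.285

0.285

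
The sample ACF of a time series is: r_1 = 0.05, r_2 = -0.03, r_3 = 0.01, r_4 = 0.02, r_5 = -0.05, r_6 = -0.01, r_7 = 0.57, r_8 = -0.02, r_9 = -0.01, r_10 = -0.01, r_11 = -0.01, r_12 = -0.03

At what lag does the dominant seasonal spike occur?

The largest autocorrelation is r_7 = 0.57; the remaining lags stay at or below 0.05.
The dominant spike at lag 7 indicates a seasonal period of 7.

7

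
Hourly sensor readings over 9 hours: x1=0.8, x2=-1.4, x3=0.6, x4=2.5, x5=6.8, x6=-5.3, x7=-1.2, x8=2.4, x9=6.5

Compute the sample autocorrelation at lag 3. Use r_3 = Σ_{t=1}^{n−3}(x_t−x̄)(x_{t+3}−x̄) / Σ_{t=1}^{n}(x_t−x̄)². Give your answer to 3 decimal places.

Mean x̄ = (0.8 − 1.4 + 0.6 + 2.5 + 6.8 − 5.3 − 1.2 + 2.4 + 6.5)/9 = 1.3000
Σ(x_t−x̄)(x_{t+3}−x̄) = (-0.6000) + (-14.8500) + (4.6200) + (-3.0000) + (6.0500) + (-34.3200) = -42.1000
Denominator Σ(x_t−x̄)² = 117.7800
r_3 = -42.1000 / 117.7800 = -0.357

-0.357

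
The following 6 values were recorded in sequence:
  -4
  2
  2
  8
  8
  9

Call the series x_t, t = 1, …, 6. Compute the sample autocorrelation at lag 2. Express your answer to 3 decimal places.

Mean x̄ = (-4 + 2 + 2 + 8 + 8 + 9)/6 = 4.1667
Σ(x_t−x̄)(x_{t+2}−x̄) = (17.6944) + (-8.3056) + (-8.3056) + (18.5278) = 19.6111
Denominator Σ(x_t−x̄)² = 128.8333
r_2 = 19.6111 / 128.8333 = 0.152

0.152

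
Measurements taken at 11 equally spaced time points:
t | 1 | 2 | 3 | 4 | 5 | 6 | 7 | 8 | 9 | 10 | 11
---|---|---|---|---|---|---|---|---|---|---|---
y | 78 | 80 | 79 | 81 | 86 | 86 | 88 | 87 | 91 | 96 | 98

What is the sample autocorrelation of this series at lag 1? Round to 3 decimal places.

Mean ȳ = (78 + 80 + 79 + 81 + 86 + 86 + 88 + 87 + 91 + 96 + 98)/11 = 86.3636
Numerator Σ_{t=1}^{10}(y_t−ȳ)(y_{t+1}−ȳ) = 301.8678
Denominator Σ(y_t−ȳ)² = 446.5455
r_1 = 301.8678 / 446.5455 = 0.676

0.676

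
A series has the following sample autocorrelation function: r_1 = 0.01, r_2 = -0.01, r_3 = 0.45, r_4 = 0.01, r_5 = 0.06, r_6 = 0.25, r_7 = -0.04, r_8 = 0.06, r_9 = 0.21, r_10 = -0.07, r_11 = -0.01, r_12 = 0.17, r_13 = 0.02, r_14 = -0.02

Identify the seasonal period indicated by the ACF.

3

The largest autocorrelation is r_3 = 0.45, with weaker echoes at lags 6 (0.25), 9 (0.21) and 12 (0.17); the remaining lags stay at or below 0.06.
The dominant spike at lag 3 indicates a seasonal period of 3.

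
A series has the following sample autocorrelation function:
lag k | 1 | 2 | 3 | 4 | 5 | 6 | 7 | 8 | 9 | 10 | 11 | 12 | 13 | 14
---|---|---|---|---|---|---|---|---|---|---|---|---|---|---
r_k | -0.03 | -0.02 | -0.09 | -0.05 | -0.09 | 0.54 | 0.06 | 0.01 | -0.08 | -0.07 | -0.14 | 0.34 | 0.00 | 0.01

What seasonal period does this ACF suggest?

6

The largest autocorrelation is r_6 = 0.54, with a weaker echo at lag 12 (0.34); the remaining lags stay at or below 0.06.
The dominant spike at lag 6 indicates a seasonal period of 6.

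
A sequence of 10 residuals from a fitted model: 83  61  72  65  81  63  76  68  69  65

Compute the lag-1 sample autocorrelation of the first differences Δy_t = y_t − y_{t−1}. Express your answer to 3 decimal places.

-0.730

First differences Δy: -22, 11, -7, 16, -18, 13, -8, 1, -4
Mean of differences = -2.0000
Numerator Σ(Δy_t−Δȳ)(Δy_{t+1}−Δȳ) = -1057.0000
Denominator Σ(Δy_t−Δȳ)² = 1448.0000
r_1(Δy) = -1057.0000 / 1448.0000 = -0.730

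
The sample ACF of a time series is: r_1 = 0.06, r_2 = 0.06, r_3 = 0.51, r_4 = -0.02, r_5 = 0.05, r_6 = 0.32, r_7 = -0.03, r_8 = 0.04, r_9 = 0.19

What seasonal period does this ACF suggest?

3

The largest autocorrelation is r_3 = 0.51, with weaker echoes at lags 6 (0.32) and 9 (0.19); the remaining lags stay at or below 0.06.
The dominant spike at lag 3 indicates a seasonal period of 3.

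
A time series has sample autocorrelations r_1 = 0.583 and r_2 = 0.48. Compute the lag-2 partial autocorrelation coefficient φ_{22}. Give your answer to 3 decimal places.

φ_{22} = (r_2 − r_1²) / (1 − r_1²)
r_1² = (0.583)² = 0.339889
Numerator = 0.48 − 0.3399 = 0.1401; denominator = 1 − 0.3399 = 0.6601
φ_{22} = 0.1401 / 0.6601 = 0.212

0.212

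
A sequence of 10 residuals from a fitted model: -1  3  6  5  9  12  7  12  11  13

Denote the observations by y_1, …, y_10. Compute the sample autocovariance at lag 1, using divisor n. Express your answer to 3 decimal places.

Mean ȳ = (-1 + 3 + 6 + 5 + 9 + 12 + 7 + 12 + 11 + 13)/10 = 7.7000
Σ_{t=1}^{9}(y_t−ȳ)(y_{t+1}−ȳ) = 81.2100
γ_1 = 81.2100 / 10 = 8.121

8.121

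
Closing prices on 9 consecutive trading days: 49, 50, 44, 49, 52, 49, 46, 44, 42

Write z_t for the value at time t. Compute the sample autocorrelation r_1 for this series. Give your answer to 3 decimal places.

0.289

Mean z̄ = (49 + 50 + 44 + 49 + 52 + 49 + 46 + 44 + 42)/9 = 47.2222
Numerator Σ_{t=1}^{8}(z_t−z̄)(z_{t+1}−z̄) = 25.8395
Denominator Σ(z_t−z̄)² = 89.5556
r_1 = 25.8395 / 89.5556 = 0.289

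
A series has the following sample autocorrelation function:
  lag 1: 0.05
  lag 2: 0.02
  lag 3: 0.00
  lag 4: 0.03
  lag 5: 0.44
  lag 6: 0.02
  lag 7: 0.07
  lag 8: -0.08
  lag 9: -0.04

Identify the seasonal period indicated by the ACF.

5

The largest autocorrelation is r_5 = 0.44; the remaining lags stay at or below 0.07.
The dominant spike at lag 5 indicates a seasonal period of 5.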